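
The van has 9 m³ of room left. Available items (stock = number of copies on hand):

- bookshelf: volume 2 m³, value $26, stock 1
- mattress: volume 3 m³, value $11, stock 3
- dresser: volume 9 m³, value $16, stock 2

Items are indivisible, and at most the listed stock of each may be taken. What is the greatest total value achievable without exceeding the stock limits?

$48

Best selections within volume 9 and stock limits:
- 1×bookshelf + 2×mattress: volume 8, value 48
- 1×bookshelf + 1×mattress: volume 5, value 37
- 3×mattress: volume 9, value 33
Best: $48.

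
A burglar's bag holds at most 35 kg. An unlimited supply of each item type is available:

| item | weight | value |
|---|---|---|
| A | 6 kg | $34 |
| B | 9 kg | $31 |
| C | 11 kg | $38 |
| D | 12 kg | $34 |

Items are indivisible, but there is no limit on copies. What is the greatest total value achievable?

$174

Best value-per-unit is A at 34/6; filling with it alone gives 5×34 = 170.
Optimal mix: 4×A + 1×C → weight 35, value 174.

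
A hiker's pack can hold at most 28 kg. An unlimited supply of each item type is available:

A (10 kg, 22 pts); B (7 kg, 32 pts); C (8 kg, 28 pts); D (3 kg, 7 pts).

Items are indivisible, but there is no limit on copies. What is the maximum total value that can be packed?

128 pts

Best value-per-unit is B at 32/7, and filling with it alone uses weight 4×7=28. No mix of the others beats 4×32 = 128.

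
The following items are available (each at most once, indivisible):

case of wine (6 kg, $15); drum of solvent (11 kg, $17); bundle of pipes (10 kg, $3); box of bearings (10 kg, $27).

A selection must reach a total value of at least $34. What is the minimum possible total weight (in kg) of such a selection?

Subsets with value ≥ 34, sorted by total weight:
- case of wine+box of bearings: weight 16, value 42
- drum of solvent+box of bearings: weight 21, value 44
Minimum weight: 16 kg.

16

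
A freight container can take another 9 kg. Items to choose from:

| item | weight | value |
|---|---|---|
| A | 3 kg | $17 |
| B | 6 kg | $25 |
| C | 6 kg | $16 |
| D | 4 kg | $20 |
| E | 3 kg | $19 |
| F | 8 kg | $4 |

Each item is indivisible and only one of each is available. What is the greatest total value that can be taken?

Check high-value combinations within 9 kg:
- B+E: weight 6+3=9, value 25+19=44
- A+B: weight 3+6=9, value 17+25=42
- D+E: weight 4+3=7, value 20+19=39
- A+D: weight 3+4=7, value 17+20=37
Best: $44.

$44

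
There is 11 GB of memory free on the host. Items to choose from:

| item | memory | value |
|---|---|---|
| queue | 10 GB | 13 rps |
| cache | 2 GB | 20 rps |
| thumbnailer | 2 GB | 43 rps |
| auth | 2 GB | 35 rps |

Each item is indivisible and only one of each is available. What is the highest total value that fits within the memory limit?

Check high-value combinations within 11 GB:
- cache+thumbnailer+auth: memory 2+2+2=6, value 20+43+35=98
- thumbnailer+auth: memory 2+2=4, value 43+35=78
- cache+thumbnailer: memory 2+2=4, value 20+43=63
- cache+auth: memory 2+2=4, value 20+35=55
Best: 98 rps.

98 rps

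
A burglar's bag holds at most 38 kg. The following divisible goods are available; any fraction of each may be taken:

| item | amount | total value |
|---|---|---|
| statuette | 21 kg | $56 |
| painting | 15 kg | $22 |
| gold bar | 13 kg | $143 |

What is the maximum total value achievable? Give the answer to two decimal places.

Take in order of value per unit:
- gold bar (143/13 per unit): all 13 → value 143, running total 143.00
- statuette (56/21 per unit): all 21 → value 56, running total 199.00
- painting (22/15 per unit): 4 of 15 → value 4×22/15 = 5.8667, running total 204.87
Total 204.87.

204.87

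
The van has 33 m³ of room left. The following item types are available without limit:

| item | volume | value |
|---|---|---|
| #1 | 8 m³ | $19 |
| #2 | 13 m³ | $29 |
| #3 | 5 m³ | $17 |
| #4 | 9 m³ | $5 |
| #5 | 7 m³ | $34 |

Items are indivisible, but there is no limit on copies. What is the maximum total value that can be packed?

$153

Best value-per-unit is #5 at 34/7; filling with it alone gives 4×34 = 136.
Optimal mix: 1×#3 + 4×#5 → volume 33, value 153.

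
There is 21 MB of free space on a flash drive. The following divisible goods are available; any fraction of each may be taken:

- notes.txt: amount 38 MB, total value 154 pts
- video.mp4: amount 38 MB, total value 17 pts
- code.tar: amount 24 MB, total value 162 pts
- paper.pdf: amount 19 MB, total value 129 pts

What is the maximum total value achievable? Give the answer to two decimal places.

Take in order of value per unit:
- paper.pdf (129/19 per unit): all 19 → value 129, running total 129.00
- code.tar (162/24 per unit): 2 of 24 → value 2×162/24 = 13.5000, running total 142.50
Total 142.50.

142.50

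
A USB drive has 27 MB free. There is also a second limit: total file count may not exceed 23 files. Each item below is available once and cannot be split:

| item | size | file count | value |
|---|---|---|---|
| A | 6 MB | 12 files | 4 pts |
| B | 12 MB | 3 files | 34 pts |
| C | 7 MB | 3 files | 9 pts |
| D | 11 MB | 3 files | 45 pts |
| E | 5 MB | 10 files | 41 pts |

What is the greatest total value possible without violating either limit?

Feasible sets respecting both limits:
- C+D+E: size 23, file count 16, value 95
- D+E: size 16, file count 13, value 86
- B+C+E: size 24, file count 16, value 84
Best: 95 pts.

95 pts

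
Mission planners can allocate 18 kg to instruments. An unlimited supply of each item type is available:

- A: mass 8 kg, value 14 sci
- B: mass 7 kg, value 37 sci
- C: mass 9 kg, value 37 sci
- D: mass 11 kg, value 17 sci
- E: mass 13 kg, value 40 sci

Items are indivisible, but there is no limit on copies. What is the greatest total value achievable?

74 sci

Best value-per-unit is B at 37/7, and filling with it alone uses mass 2×7=14. No mix of the others beats 2×37 = 74.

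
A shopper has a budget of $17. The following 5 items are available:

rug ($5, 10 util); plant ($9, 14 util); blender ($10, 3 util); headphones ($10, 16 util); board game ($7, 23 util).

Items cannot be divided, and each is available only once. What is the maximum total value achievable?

Check high-value combinations within $17:
- headphones+board game: cost 10+7=17, value 16+23=39
- plant+board game: cost 9+7=16, value 14+23=37
- rug+board game: cost 5+7=12, value 10+23=33
- rug+headphones: cost 5+10=15, value 10+16=26
Best: 39 util.

39 util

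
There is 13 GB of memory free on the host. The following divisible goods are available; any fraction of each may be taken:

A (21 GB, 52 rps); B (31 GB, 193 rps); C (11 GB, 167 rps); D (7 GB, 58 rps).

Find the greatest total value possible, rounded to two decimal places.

Take in order of value per unit:
- C (167/11 per unit): all 11 → value 167, running total 167.00
- D (58/7 per unit): 2 of 7 → value 2×58/7 = 16.5714, running total 183.57
Total 183.57.

183.57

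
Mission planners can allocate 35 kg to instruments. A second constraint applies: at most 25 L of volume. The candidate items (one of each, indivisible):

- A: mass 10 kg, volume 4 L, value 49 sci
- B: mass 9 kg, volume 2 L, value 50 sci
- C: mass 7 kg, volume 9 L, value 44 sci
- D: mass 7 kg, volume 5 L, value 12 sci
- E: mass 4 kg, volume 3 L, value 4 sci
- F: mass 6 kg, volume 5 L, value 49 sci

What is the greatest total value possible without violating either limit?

Feasible sets respecting both limits:
- A+B+C+F: mass 32, volume 20, value 192
- A+B+D+F: mass 32, volume 16, value 160
- B+C+D+E+F: mass 33, volume 24, value 159
Best: 192 sci.

192 sci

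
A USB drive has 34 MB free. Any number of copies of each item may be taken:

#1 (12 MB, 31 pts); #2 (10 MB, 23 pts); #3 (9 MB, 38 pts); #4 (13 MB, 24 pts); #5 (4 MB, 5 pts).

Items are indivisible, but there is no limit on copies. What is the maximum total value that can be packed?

Best value-per-unit is #3 at 38/9; filling with it alone gives 3×38 = 114.
Optimal mix: 3×#3 + 1×#5 → size 31, value 119.

119 pts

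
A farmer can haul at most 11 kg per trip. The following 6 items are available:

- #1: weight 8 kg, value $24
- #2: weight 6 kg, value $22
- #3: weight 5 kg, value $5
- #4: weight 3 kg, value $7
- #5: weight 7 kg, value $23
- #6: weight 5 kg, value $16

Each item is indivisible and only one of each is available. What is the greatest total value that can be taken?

Check high-value combinations within 11 kg:
- #2+#6: weight 6+5=11, value 22+16=38
- #1+#4: weight 8+3=11, value 24+7=31
- #4+#5: weight 3+7=10, value 7+23=30
Best: $38.

$38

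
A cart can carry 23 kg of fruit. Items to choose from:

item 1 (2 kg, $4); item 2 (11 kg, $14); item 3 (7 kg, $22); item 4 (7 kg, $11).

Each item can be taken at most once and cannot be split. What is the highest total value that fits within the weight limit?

$40

Check high-value combinations within 23 kg:
- item 1+item 2+item 3: weight 2+11+7=20, value 4+14+22=40
- item 1+item 3+item 4: weight 2+7+7=16, value 4+22+11=37
- item 2+item 3: weight 11+7=18, value 14+22=36
- item 3+item 4: weight 7+7=14, value 22+11=33
- item 1+item 2+item 4: weight 2+11+7=20, value 4+14+11=29
Best: $40.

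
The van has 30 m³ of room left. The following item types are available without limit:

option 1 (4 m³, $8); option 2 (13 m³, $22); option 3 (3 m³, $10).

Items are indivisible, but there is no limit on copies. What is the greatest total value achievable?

Best value-per-unit is option 3 at 10/3, and filling with it alone uses volume 10×3=30. No mix of the others beats 10×10 = 100.

$100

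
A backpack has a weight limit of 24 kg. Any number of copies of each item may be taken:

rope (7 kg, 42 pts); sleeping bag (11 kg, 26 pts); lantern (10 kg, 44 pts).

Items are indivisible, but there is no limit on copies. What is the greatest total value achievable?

Best value-per-unit is rope at 42/7; filling with it alone gives 3×42 = 126.
Optimal mix: 2×rope + 1×lantern → weight 24, value 128.

128 pts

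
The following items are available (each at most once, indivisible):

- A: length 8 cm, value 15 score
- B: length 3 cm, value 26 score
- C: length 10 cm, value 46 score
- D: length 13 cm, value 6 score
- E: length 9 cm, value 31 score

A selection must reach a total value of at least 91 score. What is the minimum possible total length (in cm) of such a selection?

22

Subsets with value ≥ 91, sorted by total length:
- B+C+E: length 22, value 103
- A+C+E: length 27, value 92
Minimum length: 22 cm.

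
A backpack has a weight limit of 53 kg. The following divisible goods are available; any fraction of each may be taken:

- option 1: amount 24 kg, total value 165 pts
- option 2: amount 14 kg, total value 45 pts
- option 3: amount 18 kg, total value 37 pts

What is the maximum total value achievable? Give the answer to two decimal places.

Take in order of value per unit:
- option 1 (165/24 per unit): all 24 → value 165, running total 165.00
- option 2 (45/14 per unit): all 14 → value 45, running total 210.00
- option 3 (37/18 per unit): 15 of 18 → value 15×37/18 = 30.8333, running total 240.83
Total 240.83.

240.83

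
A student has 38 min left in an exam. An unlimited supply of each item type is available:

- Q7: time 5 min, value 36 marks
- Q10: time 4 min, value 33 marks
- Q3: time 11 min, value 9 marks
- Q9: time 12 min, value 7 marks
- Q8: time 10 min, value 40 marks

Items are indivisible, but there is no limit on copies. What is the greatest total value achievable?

Best value-per-unit is Q10 at 33/4; filling with it alone gives 9×33 = 297.
Optimal mix: 2×Q7 + 7×Q10 → time 38, value 303.

303 marks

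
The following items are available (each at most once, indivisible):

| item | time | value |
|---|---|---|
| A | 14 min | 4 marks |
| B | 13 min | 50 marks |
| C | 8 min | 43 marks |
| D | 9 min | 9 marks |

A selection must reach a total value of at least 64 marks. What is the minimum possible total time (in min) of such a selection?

21

Subsets with value ≥ 64, sorted by total time:
- B+C: time 21, value 93
- B+C+D: time 30, value 102
- A+B+C: time 35, value 97
- A+B+C+D: time 44, value 106
Minimum time: 21 min.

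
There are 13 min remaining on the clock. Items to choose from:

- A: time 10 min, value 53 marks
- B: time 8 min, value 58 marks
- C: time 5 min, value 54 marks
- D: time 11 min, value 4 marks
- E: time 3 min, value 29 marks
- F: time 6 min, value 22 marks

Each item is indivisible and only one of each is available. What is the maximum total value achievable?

Check high-value combinations within 13 min:
- B+C: time 8+5=13, value 58+54=112
- B+E: time 8+3=11, value 58+29=87
- C+E: time 5+3=8, value 54+29=83
Best: 112 marks.

112 marks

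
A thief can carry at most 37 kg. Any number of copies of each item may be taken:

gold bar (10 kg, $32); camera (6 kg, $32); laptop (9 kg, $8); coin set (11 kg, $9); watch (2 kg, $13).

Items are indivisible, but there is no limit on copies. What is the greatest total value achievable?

Best value-per-unit is watch at 13/2, and filling with it alone uses weight 18×2=36. No mix of the others beats 18×13 = 234.

$234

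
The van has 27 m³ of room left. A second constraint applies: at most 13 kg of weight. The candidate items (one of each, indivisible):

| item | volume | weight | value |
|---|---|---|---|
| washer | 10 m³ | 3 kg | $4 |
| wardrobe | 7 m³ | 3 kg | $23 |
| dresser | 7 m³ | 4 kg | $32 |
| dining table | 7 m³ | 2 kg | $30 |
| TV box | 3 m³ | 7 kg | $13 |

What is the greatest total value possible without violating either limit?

Feasible sets respecting both limits:
- wardrobe+dresser+dining table: volume 21, weight 9, value 85
- dresser+dining table+TV box: volume 17, weight 13, value 75
- washer+dresser+dining table: volume 24, weight 9, value 66
Best: $85.

$85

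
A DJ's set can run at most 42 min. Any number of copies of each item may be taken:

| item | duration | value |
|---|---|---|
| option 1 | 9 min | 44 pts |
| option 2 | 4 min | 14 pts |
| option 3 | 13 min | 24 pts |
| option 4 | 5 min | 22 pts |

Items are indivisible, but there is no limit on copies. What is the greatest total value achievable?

198 pts

Best value-per-unit is option 1 at 44/9; filling with it alone gives 4×44 = 176.
Optimal mix: 4×option 1 + 1×option 4 → duration 41, value 198.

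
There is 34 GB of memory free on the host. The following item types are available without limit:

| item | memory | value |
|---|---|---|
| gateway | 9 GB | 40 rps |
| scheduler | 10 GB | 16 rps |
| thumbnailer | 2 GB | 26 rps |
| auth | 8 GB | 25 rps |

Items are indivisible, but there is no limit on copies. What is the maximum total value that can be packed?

442 rps

Best value-per-unit is thumbnailer at 26/2, and filling with it alone uses memory 17×2=34. No mix of the others beats 17×26 = 442.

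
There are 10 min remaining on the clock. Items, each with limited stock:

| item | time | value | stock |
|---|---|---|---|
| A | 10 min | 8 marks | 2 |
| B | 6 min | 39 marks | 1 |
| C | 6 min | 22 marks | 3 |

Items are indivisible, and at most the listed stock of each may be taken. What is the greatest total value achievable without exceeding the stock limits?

Best selections within time 10 and stock limits:
- 1×B: time 6, value 39
- 1×C: time 6, value 22
- 1×A: time 10, value 8
Best: 39 marks.

39 marks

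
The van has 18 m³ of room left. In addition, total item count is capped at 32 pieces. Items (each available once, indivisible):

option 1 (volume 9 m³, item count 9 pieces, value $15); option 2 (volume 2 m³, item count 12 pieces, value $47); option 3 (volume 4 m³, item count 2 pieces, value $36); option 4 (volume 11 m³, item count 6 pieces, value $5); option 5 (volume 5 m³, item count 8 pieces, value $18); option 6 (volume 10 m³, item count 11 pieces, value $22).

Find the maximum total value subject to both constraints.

$105

Feasible sets respecting both limits:
- option 2+option 3+option 6: volume 16, item count 25, value 105
- option 2+option 3+option 5: volume 11, item count 22, value 101
- option 1+option 2+option 3: volume 15, item count 23, value 98
- option 2+option 3+option 4: volume 17, item count 20, value 88
Best: $105.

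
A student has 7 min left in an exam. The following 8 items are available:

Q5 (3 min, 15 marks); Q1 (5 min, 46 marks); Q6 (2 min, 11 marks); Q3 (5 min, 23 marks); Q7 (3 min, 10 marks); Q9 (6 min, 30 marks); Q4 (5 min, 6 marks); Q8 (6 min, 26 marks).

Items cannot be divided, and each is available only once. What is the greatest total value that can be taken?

Check high-value combinations within 7 min:
- Q1+Q6: time 5+2=7, value 46+11=57
- Q1: time 5, value 46
- Q6+Q3: time 2+5=7, value 11+23=34
- Q9: time 6, value 30
- Q5+Q6: time 3+2=5, value 15+11=26
Best: 57 marks.

57 marks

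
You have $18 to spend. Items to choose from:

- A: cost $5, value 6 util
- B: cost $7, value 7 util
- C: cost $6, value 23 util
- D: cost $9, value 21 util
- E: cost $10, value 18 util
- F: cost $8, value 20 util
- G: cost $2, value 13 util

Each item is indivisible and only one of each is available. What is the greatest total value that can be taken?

Check high-value combinations within $18:
- C+D+G: cost 6+9+2=17, value 23+21+13=57
- C+F+G: cost 6+8+2=16, value 23+20+13=56
- C+E+G: cost 6+10+2=18, value 23+18+13=54
- C+D: cost 6+9=15, value 23+21=44
- C+F: cost 6+8=14, value 23+20=43
Best: 57 util.

57 util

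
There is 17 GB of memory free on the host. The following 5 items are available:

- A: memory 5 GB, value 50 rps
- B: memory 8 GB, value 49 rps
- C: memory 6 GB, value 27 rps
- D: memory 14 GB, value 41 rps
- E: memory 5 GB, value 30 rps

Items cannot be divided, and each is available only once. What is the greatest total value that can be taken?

Check high-value combinations within 17 GB:
- A+C+E: memory 5+6+5=16, value 50+27+30=107
- A+B: memory 5+8=13, value 50+49=99
- A+E: memory 5+5=10, value 50+30=80
Best: 107 rps.

107 rps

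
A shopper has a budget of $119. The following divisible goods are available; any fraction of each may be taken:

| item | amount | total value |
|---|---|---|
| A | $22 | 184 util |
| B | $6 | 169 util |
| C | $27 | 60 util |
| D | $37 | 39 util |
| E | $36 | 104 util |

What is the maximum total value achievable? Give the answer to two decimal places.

546.51

Take in order of value per unit:
- B (169/6 per unit): all 6 → value 169, running total 169.00
- A (184/22 per unit): all 22 → value 184, running total 353.00
- E (104/36 per unit): all 36 → value 104, running total 457.00
- C (60/27 per unit): all 27 → value 60, running total 517.00
- D (39/37 per unit): 28 of 37 → value 28×39/37 = 29.5135, running total 546.51
Total 546.51.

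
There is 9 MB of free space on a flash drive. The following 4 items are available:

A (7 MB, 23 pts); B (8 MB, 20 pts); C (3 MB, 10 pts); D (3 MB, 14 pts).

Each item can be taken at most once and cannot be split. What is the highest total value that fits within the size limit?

Check high-value combinations within 9 MB:
- C+D: size 3+3=6, value 10+14=24
- A: size 7, value 23
- B: size 8, value 20
- D: size 3, value 14
Best: 24 pts.

24 pts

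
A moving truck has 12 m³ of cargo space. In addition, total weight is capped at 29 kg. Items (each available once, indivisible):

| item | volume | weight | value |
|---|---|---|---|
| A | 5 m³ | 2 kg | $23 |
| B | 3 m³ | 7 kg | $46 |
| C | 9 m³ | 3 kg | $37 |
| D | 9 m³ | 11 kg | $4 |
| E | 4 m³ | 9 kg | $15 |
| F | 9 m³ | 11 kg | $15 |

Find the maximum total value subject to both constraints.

Feasible sets respecting both limits:
- A+B+E: volume 12, weight 18, value 84
- B+C: volume 12, weight 10, value 83
- A+B: volume 8, weight 9, value 69
Best: $84.

$84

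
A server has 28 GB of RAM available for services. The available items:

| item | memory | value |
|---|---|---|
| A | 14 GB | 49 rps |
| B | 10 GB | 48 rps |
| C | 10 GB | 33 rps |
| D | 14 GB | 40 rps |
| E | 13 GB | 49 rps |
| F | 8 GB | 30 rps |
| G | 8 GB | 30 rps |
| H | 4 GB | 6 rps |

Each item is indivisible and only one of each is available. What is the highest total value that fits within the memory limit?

This is a 0/1 knapsack; check combinations near the capacity.
- B+C+F: memory 10+10+8=28, value 48+33+30=111
- B+C+G: memory 10+10+8=28, value 48+33+30=111
- B+F+G: memory 10+8+8=26, value 48+30+30=108
Best: 111 rps.

111 rps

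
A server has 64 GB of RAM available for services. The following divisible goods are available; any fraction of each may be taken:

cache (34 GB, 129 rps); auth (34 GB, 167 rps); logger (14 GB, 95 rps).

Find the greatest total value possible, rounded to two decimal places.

322.71

Take in order of value per unit:
- logger (95/14 per unit): all 14 → value 95, running total 95.00
- auth (167/34 per unit): all 34 → value 167, running total 262.00
- cache (129/34 per unit): 16 of 34 → value 16×129/34 = 60.7059, running total 322.71
Total 322.71.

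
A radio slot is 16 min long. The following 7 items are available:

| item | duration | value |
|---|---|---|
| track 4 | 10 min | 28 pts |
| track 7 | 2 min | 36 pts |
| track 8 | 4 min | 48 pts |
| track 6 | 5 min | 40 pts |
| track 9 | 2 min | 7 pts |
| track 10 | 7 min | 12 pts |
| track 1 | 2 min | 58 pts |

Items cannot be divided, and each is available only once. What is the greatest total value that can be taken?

This is a 0/1 knapsack; check combinations near the capacity.
- track 7+track 8+track 6+track 9+track 1: duration 2+4+5+2+2=15, value 36+48+40+7+58=189
- track 7+track 8+track 6+track 1: duration 2+4+5+2=13, value 36+48+40+58=182
- track 7+track 8+track 10+track 1: duration 2+4+7+2=15, value 36+48+12+58=154
Best: 189 pts.

189 pts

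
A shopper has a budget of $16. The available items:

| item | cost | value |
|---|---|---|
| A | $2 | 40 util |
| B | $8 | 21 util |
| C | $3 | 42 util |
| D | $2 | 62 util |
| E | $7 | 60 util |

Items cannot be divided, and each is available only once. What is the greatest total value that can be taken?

204 util

Check high-value combinations within $16:
- A+C+D+E: cost 2+3+2+7=14, value 40+42+62+60=204
- A+B+C+D: cost 2+8+3+2=15, value 40+21+42+62=165
- C+D+E: cost 3+2+7=12, value 42+62+60=164
Best: 204 util.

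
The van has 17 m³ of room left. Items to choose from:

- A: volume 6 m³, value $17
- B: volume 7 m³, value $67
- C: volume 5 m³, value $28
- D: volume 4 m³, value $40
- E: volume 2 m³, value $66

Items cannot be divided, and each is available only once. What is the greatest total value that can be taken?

$173

Check high-value combinations within 17 m³:
- B+D+E: volume 7+4+2=13, value 67+40+66=173
- B+C+E: volume 7+5+2=14, value 67+28+66=161
- A+C+D+E: volume 6+5+4+2=17, value 17+28+40+66=151
Best: $173.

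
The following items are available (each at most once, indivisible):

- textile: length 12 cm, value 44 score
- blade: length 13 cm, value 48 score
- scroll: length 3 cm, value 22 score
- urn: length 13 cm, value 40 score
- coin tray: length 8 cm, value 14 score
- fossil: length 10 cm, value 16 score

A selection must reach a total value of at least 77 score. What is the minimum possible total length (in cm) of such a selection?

Subsets with value ≥ 77, sorted by total length:
- textile+scroll+coin tray: length 23, value 80
- blade+scroll+coin tray: length 24, value 84
- textile+blade: length 25, value 92
- textile+urn: length 25, value 84
Minimum length: 23 cm.

23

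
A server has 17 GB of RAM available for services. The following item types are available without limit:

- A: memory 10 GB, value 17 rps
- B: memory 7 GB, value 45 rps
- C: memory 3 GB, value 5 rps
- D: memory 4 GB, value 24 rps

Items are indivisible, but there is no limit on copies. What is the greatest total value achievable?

96 rps

Best value-per-unit is B at 45/7; filling with it alone gives 2×45 = 90.
Optimal mix: 4×D → memory 16, value 96.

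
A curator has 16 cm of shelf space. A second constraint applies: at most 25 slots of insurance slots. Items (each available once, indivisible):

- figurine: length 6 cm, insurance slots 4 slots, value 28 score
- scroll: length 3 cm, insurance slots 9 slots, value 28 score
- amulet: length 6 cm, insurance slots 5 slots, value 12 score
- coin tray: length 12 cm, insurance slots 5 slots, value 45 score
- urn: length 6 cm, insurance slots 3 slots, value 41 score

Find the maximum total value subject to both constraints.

97 score

Feasible sets respecting both limits:
- figurine+scroll+urn: length 15, insurance slots 16, value 97
- scroll+amulet+urn: length 15, insurance slots 17, value 81
- scroll+coin tray: length 15, insurance slots 14, value 73
- figurine+urn: length 12, insurance slots 7, value 69
Best: 97 score.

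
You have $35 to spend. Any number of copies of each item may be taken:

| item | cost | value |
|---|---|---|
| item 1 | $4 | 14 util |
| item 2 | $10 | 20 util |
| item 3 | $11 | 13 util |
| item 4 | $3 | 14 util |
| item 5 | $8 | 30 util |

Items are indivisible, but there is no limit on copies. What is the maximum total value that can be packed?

Best value-per-unit is item 4 at 14/3; filling with it alone gives 11×14 = 154.
Optimal mix: 9×item 4 + 1×item 5 → cost 35, value 156.

156 util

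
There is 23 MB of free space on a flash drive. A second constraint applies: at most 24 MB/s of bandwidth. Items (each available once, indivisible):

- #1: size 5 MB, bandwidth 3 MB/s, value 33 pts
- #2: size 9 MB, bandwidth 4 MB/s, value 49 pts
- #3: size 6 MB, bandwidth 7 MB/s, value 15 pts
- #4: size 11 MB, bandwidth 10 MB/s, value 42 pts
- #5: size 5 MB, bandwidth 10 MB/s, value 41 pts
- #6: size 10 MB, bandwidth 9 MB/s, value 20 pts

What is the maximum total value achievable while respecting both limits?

Feasible sets respecting both limits:
- #1+#2+#5: size 19, bandwidth 17, value 123
- #1+#4+#5: size 21, bandwidth 23, value 116
- #2+#3+#5: size 20, bandwidth 21, value 105
Best: 123 pts.

123 pts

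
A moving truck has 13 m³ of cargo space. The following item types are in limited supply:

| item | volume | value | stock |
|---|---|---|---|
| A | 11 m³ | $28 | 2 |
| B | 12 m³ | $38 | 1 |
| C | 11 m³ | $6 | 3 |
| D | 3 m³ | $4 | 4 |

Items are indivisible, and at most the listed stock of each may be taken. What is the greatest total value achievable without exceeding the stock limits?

$38

Best selections within volume 13 and stock limits:
- 1×B: volume 12, value 38
- 1×A: volume 11, value 28
- 4×D: volume 12, value 16
- 3×D: volume 9, value 12
Best: $38.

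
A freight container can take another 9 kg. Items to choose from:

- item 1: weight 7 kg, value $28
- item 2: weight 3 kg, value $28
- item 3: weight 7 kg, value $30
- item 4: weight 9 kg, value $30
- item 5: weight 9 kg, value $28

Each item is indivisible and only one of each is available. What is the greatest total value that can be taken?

$30

This is a 0/1 knapsack; check combinations near the capacity.
- item 3: weight 7, value 30
- item 4: weight 9, value 30
- item 2: weight 3, value 28
- item 1: weight 7, value 28
Best: $30.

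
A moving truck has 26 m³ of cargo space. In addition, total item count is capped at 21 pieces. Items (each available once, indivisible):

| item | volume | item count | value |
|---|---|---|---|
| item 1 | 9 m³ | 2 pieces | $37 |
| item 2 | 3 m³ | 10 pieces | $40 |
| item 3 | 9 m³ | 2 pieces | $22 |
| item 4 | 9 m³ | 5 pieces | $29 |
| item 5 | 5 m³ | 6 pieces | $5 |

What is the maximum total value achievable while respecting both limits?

$106

Feasible sets respecting both limits:
- item 1+item 2+item 4: volume 21, item count 17, value 106
- item 1+item 2+item 3+item 5: volume 26, item count 20, value 104
- item 1+item 2+item 3: volume 21, item count 14, value 99
Best: $106.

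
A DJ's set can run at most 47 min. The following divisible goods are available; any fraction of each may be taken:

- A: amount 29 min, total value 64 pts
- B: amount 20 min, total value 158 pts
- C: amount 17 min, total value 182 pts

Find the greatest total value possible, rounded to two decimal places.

362.07

Take in order of value per unit:
- C (182/17 per unit): all 17 → value 182, running total 182.00
- B (158/20 per unit): all 20 → value 158, running total 340.00
- A (64/29 per unit): 10 of 29 → value 10×64/29 = 22.0690, running total 362.07
Total 362.07.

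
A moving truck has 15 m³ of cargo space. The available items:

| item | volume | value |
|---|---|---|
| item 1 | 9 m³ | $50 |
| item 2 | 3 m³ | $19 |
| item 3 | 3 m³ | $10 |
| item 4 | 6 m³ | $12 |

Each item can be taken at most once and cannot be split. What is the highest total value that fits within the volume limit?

Check high-value combinations within 15 m³:
- item 1+item 2+item 3: volume 9+3+3=15, value 50+19+10=79
- item 1+item 2: volume 9+3=12, value 50+19=69
- item 1+item 4: volume 9+6=15, value 50+12=62
- item 1+item 3: volume 9+3=12, value 50+10=60
- item 1: volume 9, value 50
Best: $79.

$79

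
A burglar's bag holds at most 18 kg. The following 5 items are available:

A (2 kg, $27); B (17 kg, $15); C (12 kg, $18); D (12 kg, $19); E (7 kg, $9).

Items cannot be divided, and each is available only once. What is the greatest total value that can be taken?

$46

Check high-value combinations within 18 kg:
- A+D: weight 2+12=14, value 27+19=46
- A+C: weight 2+12=14, value 27+18=45
- A+E: weight 2+7=9, value 27+9=36
- A: weight 2, value 27
Best: $46.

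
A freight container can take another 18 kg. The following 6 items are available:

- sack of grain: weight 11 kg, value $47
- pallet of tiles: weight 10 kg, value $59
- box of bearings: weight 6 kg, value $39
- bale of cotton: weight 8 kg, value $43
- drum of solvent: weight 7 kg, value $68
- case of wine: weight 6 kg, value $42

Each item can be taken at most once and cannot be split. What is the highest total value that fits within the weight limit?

Check high-value combinations within 18 kg:
- pallet of tiles+drum of solvent: weight 10+7=17, value 59+68=127
- sack of grain+drum of solvent: weight 11+7=18, value 47+68=115
- bale of cotton+drum of solvent: weight 8+7=15, value 43+68=111
- drum of solvent+case of wine: weight 7+6=13, value 68+42=110
- box of bearings+drum of solvent: weight 6+7=13, value 39+68=107
Best: $127.

$127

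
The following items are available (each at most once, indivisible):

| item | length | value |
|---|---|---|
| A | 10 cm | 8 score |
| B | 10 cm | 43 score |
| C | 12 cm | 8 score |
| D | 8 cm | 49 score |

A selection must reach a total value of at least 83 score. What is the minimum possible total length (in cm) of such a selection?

18

Subsets with value ≥ 83, sorted by total length:
- B+D: length 18, value 92
- A+B+D: length 28, value 100
- B+C+D: length 30, value 100
- A+B+C+D: length 40, value 108
Minimum length: 18 cm.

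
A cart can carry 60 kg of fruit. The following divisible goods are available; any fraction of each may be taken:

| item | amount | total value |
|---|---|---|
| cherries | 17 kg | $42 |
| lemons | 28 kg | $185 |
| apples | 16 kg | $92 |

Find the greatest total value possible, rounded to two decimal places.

Take in order of value per unit:
- lemons (185/28 per unit): all 28 → value 185, running total 185.00
- apples (92/16 per unit): all 16 → value 92, running total 277.00
- cherries (42/17 per unit): 16 of 17 → value 16×42/17 = 39.5294, running total 316.53
Total 316.53.

316.53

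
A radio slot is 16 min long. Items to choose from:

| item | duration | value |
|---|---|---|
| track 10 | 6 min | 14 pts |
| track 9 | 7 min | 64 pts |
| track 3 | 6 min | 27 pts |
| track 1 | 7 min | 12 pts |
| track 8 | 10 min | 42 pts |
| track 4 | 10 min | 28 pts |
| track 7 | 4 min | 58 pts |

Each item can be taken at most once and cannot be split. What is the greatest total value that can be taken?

122 pts

Check high-value combinations within 16 min:
- track 9+track 7: duration 7+4=11, value 64+58=122
- track 8+track 7: duration 10+4=14, value 42+58=100
- track 10+track 3+track 7: duration 6+6+4=16, value 14+27+58=99
- track 9+track 3: duration 7+6=13, value 64+27=91
Best: 122 pts.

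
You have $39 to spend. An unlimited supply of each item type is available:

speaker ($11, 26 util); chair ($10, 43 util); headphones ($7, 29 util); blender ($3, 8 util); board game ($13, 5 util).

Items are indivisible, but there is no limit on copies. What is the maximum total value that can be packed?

159 util

Best value-per-unit is chair at 43/10; filling with it alone gives 3×43 = 129.
Optimal mix: 1×chair + 4×headphones → cost 38, value 159.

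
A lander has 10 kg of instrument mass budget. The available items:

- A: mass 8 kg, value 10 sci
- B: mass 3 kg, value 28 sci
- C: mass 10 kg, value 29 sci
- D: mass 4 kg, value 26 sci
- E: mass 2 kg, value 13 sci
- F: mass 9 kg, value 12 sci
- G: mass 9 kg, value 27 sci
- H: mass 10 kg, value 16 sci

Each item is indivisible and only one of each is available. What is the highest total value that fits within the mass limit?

67 sci

Check high-value combinations within 10 kg:
- B+D+E: mass 3+4+2=9, value 28+26+13=67
- B+D: mass 3+4=7, value 28+26=54
- B+E: mass 3+2=5, value 28+13=41
- D+E: mass 4+2=6, value 26+13=39
- C: mass 10, value 29
Best: 67 sci.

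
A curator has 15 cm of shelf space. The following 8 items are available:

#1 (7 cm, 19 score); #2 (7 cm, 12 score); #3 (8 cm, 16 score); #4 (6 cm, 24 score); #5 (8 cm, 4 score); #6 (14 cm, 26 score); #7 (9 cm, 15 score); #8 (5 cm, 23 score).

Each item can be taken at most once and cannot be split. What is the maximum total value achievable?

47 score

This is a 0/1 knapsack; check combinations near the capacity.
- #4+#8: length 6+5=11, value 24+23=47
- #1+#4: length 7+6=13, value 19+24=43
- #1+#8: length 7+5=12, value 19+23=42
- #3+#4: length 8+6=14, value 16+24=40
Best: 47 score.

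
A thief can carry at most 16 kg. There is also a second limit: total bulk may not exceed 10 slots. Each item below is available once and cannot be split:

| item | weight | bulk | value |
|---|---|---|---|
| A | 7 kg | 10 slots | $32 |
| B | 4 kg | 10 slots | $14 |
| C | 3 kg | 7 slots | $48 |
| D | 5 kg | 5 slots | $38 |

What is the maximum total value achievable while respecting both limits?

Feasible sets respecting both limits:
- C: weight 3, bulk 7, value 48
- D: weight 5, bulk 5, value 38
- A: weight 7, bulk 10, value 32
- B: weight 4, bulk 10, value 14
Best: $48.

$48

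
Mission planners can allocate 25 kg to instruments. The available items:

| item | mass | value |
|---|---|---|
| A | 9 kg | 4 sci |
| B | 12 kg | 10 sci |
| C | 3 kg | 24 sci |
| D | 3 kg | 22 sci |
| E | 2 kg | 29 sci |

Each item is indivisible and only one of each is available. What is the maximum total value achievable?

Check high-value combinations within 25 kg:
- B+C+D+E: mass 12+3+3+2=20, value 10+24+22+29=85
- A+C+D+E: mass 9+3+3+2=17, value 4+24+22+29=79
- C+D+E: mass 3+3+2=8, value 24+22+29=75
Best: 85 sci.

85 sci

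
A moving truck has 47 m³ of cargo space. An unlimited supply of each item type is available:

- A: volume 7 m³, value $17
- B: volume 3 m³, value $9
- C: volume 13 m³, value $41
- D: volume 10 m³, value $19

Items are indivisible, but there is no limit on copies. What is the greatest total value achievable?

$145

Best value-per-unit is C at 41/13; filling with it alone gives 3×41 = 123.
Optimal mix: 7×B + 2×C → volume 47, value 145.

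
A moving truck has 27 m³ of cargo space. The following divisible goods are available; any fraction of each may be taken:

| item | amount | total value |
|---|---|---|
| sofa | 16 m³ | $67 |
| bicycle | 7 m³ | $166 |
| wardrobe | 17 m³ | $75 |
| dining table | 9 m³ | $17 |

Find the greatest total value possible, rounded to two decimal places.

253.56

Take in order of value per unit:
- bicycle (166/7 per unit): all 7 → value 166, running total 166.00
- wardrobe (75/17 per unit): all 17 → value 75, running total 241.00
- sofa (67/16 per unit): 3 of 16 → value 3×67/16 = 12.5625, running total 253.56
Total 253.56.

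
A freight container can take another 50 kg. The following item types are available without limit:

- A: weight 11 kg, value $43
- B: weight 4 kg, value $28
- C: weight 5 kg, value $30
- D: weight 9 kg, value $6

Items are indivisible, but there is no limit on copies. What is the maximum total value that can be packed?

Best value-per-unit is B at 28/4; filling with it alone gives 12×28 = 336.
Optimal mix: 10×B + 2×C → weight 50, value 340.

$340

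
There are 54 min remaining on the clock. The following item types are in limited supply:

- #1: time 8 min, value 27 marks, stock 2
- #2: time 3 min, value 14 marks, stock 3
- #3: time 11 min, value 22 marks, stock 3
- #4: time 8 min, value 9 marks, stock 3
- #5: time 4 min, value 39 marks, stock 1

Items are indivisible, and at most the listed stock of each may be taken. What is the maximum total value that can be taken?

179 marks

Best selections within time 54 and stock limits:
- 2×#1 + 3×#2 + 2×#3 + 1×#5: time 51, value 179
- 1×#1 + 3×#2 + 3×#3 + 1×#5: time 54, value 174
Best: 179 marks.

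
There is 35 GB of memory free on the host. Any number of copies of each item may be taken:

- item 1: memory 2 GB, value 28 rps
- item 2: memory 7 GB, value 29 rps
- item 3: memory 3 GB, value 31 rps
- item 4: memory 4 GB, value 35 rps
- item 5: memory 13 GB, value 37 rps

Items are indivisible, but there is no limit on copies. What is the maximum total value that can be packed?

Best value-per-unit is item 1 at 28/2; filling with it alone gives 17×28 = 476.
Optimal mix: 16×item 1 + 1×item 3 → memory 35, value 479.

479 rps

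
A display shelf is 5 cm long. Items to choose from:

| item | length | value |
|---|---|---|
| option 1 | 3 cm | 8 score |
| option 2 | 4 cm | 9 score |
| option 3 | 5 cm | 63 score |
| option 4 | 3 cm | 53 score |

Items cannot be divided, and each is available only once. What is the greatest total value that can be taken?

63 score

This is a 0/1 knapsack; check combinations near the capacity.
- option 3: length 5, value 63
- option 4: length 3, value 53
- option 2: length 4, value 9
- option 1: length 3, value 8
Best: 63 score.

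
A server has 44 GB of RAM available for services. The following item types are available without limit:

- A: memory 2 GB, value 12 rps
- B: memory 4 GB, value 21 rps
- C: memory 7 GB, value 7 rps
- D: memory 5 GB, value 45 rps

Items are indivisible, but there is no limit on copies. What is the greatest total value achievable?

Best value-per-unit is D at 45/5; filling with it alone gives 8×45 = 360.
Optimal mix: 2×A + 8×D → memory 44, value 384.

384 rps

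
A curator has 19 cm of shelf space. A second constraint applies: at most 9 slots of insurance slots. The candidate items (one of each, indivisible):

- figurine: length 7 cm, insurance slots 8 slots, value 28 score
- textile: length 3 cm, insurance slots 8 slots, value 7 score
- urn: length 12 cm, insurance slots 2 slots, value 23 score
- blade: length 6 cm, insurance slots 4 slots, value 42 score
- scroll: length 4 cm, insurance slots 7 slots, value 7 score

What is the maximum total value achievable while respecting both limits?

65 score

Feasible sets respecting both limits:
- urn+blade: length 18, insurance slots 6, value 65
- blade: length 6, insurance slots 4, value 42
- urn+scroll: length 16, insurance slots 9, value 30
- figurine: length 7, insurance slots 8, value 28
Best: 65 score.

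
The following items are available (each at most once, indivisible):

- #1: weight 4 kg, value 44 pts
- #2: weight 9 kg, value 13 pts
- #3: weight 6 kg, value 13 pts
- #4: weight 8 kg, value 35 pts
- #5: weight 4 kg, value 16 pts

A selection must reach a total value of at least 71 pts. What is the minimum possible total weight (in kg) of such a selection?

Subsets with value ≥ 71, sorted by total weight:
- #1+#4: weight 12, value 79
- #1+#3+#5: weight 14, value 73
- #1+#4+#5: weight 16, value 95
Minimum weight: 12 kg.

12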